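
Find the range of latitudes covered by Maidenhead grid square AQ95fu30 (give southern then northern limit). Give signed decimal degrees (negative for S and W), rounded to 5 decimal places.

Field A=0, Q=16: +0·20° lon, +16·10° lat → SW at lon -180°, lat 70°.
Square 9, 5: +9·2° lon, +5·1° lat → SW at lon -162°, lat 75°.
Subsquare f=5, u=20: +5·0.0833333° lon, +20·0.0416667° lat → SW at lon -161.583°, lat 75.8333°.
Extended square 3, 0: +3·0.00833333° lon, +0·0.00416667° lat → SW at lon -161.558°, lat 75.8333°.
Cell spans 0.00833333° lon × 0.00416667° lat.
south 75.83333, north 75.83750.

75.83333, 75.83750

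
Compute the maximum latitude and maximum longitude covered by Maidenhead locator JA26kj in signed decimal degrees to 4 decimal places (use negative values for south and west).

-83.5833, 4.9167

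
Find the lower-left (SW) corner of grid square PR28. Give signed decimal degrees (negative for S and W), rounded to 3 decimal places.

88.000, 124.000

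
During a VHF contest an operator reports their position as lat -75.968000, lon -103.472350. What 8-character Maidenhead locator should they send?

DB84ga37

Add 180° to longitude and 90° to latitude: 76.52765, 14.03200.
Field: 76.52765/20 → 3 → D, 14.03200/10 → 1 → B; chars DB.
Square: 16.52765/2 → 8, 4.03200/1 → 4; chars 84.
Subsquare: 0.52765/0.0833333 → 6 → g, 0.03200/0.0416667 → 0 → a; chars ga.
Extended square: 0.02765/0.00833333 → 3, 0.03200/0.00416667 → 7; chars 37.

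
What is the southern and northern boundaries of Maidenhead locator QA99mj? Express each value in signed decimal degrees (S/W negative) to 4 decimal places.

-80.6250, -80.5833

Field Q=16, A=0: +16·20° lon, +0·10° lat → SW at lon 140°, lat -90°.
Square 9, 9: +9·2° lon, +9·1° lat → SW at lon 158°, lat -81°.
Subsquare m=12, j=9: +12·0.0833333° lon, +9·0.0416667° lat → SW at lon 159°, lat -80.625°.
Cell spans 0.0833333° lon × 0.0416667° lat.
south -80.6250, north -80.5833.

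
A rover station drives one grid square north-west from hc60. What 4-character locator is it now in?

HC51

Longitude square 6; −1 → 5.
Latitude square 0; +1 → 1.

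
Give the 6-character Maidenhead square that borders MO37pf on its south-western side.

MO37oe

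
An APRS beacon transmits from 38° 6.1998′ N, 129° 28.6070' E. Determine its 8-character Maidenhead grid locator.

PM48rc74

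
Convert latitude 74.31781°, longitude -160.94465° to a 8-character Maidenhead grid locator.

AQ94mh66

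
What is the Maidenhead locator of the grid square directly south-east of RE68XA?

Longitude subsquare x = 23; +1 → 24, wraps to 0 = a, carry into square.
Longitude square 6; +1 → 7.
Latitude subsquare a = 0; −1 → -1, wraps to 23 = x, carry into square.
Latitude square 8; −1 → 7.

RE77ax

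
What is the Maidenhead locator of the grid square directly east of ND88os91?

Longitude extended square 9; +1 → 10, wraps to 0, carry into subsquare.
Longitude subsquare o = 14; +1 → 15 = p.
The latitude characters are unchanged.

ND88ps01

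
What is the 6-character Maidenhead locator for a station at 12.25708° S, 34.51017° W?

Shift to the Maidenhead origin (180°W, 90°S): lon 145.4898, lat 77.7429.
Field: lon ⌊145.4898/20⌋ = 7 → H; lat ⌊77.7429/10⌋ = 7 → H.
Square: lon ⌊5.4898/2⌋ = 2; lat ⌊7.7429/1⌋ = 7.
Subsquare: lon ⌊1.4898/0.0833333⌋ = 17 → r; lat ⌊0.7429/0.0416667⌋ = 17 → r.

HH27rr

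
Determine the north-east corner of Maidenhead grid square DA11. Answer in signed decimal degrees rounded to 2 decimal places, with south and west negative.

Field D=3, A=0: +3·20° lon, +0·10° lat → SW at lon -120°, lat -90°.
Square 1, 1: +1·2° lon, +1·1° lat → SW at lon -118°, lat -89°.
Cell spans 2° lon × 1° lat. NE corner is SW corner plus one full cell.
latitude -88.00, longitude -116.00.

-88.00, -116.00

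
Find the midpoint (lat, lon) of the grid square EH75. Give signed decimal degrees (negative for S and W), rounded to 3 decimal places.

Field E=4, H=7: +4·20° lon, +7·10° lat → SW at lon -100°, lat -20°.
Square 7, 5: +7·2° lon, +5·1° lat → SW at lon -86°, lat -15°.
Cell spans 2° lon × 1° lat. Centre is SW corner plus half of each.
latitude -14.500, longitude -85.000.

-14.500, -85.000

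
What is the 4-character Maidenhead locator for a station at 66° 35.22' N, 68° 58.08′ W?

FP56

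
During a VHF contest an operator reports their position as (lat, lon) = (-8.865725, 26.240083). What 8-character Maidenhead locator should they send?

KI31cd82

Shift to the Maidenhead origin (180°W, 90°S): lon 206.24008, lat 81.13428.
Field: lon ⌊206.24008/20⌋ = 10 → K; lat ⌊81.13428/10⌋ = 8 → I.
Square: lon ⌊6.24008/2⌋ = 3; lat ⌊1.13428/1⌋ = 1.
Subsquare: lon ⌊0.24008/0.0833333⌋ = 2 → c; lat ⌊0.13428/0.0416667⌋ = 3 → d.
Extended square: lon ⌊0.07342/0.00833333⌋ = 8; lat ⌊0.00928/0.00416667⌋ = 2.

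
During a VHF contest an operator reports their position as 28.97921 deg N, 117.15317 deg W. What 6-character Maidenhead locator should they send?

DL18kx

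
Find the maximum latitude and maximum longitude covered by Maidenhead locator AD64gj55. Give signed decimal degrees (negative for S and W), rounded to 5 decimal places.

-55.60000, -167.45000

Field A=0, D=3: +0·20° lon, +3·10° lat → SW at lon -180°, lat -60°.
Square 6, 4: +6·2° lon, +4·1° lat → SW at lon -168°, lat -56°.
Subsquare g=6, j=9: +6·0.0833333° lon, +9·0.0416667° lat → SW at lon -167.5°, lat -55.625°.
Extended square 5, 5: +5·0.00833333° lon, +5·0.00416667° lat → SW at lon -167.458°, lat -55.6042°.
Cell spans 0.00833333° lon × 0.00416667° lat. NE corner is SW corner plus one full cell.
latitude -55.60000, longitude -167.45000.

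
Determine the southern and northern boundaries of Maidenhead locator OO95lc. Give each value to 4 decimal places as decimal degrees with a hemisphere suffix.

Field O=14, O=14: +14·20° lon, +14·10° lat → SW at lon 100°, lat 50°.
Square 9, 5: +9·2° lon, +5·1° lat → SW at lon 118°, lat 55°.
Subsquare l=11, c=2: +11·0.0833333° lon, +2·0.0416667° lat → SW at lon 118.917°, lat 55.0833°.
Cell spans 0.0833333° lon × 0.0416667° lat.
south 55.0833° N, north 55.1250° N.

55.0833° N, 55.1250° N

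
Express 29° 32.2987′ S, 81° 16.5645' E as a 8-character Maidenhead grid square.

NG00pl30

Shift to the Maidenhead origin (180°W, 90°S): lon 261.27607, lat 60.46169.
Field (20°×10°, letters A–R): lon ⌊261.27607/20⌋ = 13 → N; lat ⌊60.46169/10⌋ = 6 → G.
Square (2°×1°, digits 0–9): lon ⌊1.27607/2⌋ = 0; lat ⌊0.46169/1⌋ = 0.
Subsquare (5′×2.5′, letters a–x): lon ⌊1.27607/0.0833333⌋ = 15 → p; lat ⌊0.46169/0.0416667⌋ = 11 → l.
Extended square (30″×15″, digits 0–9): lon ⌊0.02607/0.00833333⌋ = 3; lat ⌊0.00336/0.00416667⌋ = 0.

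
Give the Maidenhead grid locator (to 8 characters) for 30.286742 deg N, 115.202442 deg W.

Shift to the Maidenhead origin (180°W, 90°S): lon 64.79756, lat 120.28674.
Field: lon ⌊64.79756/20⌋ = 3 → D; lat ⌊120.28674/10⌋ = 12 → M.
Square: lon ⌊4.79756/2⌋ = 2; lat ⌊0.28674/1⌋ = 0.
Subsquare: lon ⌊0.79756/0.0833333⌋ = 9 → j; lat ⌊0.28674/0.0416667⌋ = 6 → g.
Extended square: lon ⌊0.04756/0.00833333⌋ = 5; lat ⌊0.03674/0.00416667⌋ = 8.

DM20jg58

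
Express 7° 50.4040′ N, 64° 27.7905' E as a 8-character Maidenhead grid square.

MJ27fu51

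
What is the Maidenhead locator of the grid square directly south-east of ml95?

Longitude square 9; +1 → 10, wraps to 0, carry into field.
Longitude field M = 12; +1 → 13 = N.
Latitude square 5; −1 → 4.

NL04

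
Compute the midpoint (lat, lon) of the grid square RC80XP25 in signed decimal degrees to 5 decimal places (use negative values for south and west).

Field R=17, C=2: +17·20° lon, +2·10° lat → SW at lon 160°, lat -70°.
Square 8, 0: +8·2° lon, +0·1° lat → SW at lon 176°, lat -70°.
Subsquare x=23, p=15: +23·0.0833333° lon, +15·0.0416667° lat → SW at lon 177.917°, lat -69.375°.
Extended square 2, 5: +2·0.00833333° lon, +5·0.00416667° lat → SW at lon 177.933°, lat -69.3542°.
Cell spans 0.00833333° lon × 0.00416667° lat. Centre is SW corner plus half of each.
latitude -69.35208, longitude 177.93750.

-69.35208, 177.93750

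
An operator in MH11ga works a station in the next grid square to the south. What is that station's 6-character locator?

Latitude subsquare a = 0; −1 → -1, wraps to 23 = x, carry into square.
Latitude square 1; −1 → 0.
The longitude characters are unchanged.

MH10gx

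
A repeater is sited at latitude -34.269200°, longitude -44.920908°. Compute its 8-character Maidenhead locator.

GF75mr95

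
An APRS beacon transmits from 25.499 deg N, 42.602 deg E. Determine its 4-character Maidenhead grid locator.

Offset from 180°W / 90°S: lon 222.60°, lat 115.50°.
Field (20°×10°, letters A–R): 222.60/20 → 11 → L, 115.50/10 → 11 → L; chars LL.
Square (2°×1°, digits 0–9): 2.60/2 → 1, 5.50/1 → 5; chars 15.

LL15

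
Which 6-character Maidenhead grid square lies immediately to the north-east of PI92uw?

PI92vx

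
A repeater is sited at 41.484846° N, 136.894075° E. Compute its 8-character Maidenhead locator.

Shift to the Maidenhead origin (180°W, 90°S): lon 316.89407, lat 131.48485.
Field: lon ⌊316.89407/20⌋ = 15 → P; lat ⌊131.48485/10⌋ = 13 → N.
Square: lon ⌊16.89407/2⌋ = 8; lat ⌊1.48485/1⌋ = 1.
Subsquare: lon ⌊0.89407/0.0833333⌋ = 10 → k; lat ⌊0.48485/0.0416667⌋ = 11 → l.
Extended square: lon ⌊0.06074/0.00833333⌋ = 7; lat ⌊0.02651/0.00416667⌋ = 6.

PN81kl76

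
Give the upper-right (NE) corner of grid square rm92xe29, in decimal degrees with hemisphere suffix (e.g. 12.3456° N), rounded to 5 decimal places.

Field R=17, M=12: +17·20° lon, +12·10° lat → SW at lon 160°, lat 30°.
Square 9, 2: +9·2° lon, +2·1° lat → SW at lon 178°, lat 32°.
Subsquare x=23, e=4: +23·0.0833333° lon, +4·0.0416667° lat → SW at lon 179.917°, lat 32.1667°.
Extended square 2, 9: +2·0.00833333° lon, +9·0.00416667° lat → SW at lon 179.933°, lat 32.2042°.
Cell spans 0.00833333° lon × 0.00416667° lat. NE corner is SW corner plus one full cell.
latitude 32.20833° N, longitude 179.94167° E.

32.20833° N, 179.94167° E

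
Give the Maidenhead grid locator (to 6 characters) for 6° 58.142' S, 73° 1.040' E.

Offset from 180°W / 90°S: lon 253.0173°, lat 83.0310°.
Field: lon ⌊253.0173/20⌋ = 12 → M; lat ⌊83.0310/10⌋ = 8 → I.
Square: lon ⌊13.0173/2⌋ = 6; lat ⌊3.0310/1⌋ = 3.
Subsquare: lon ⌊1.0173/0.0833333⌋ = 12 → m; lat ⌊0.0310/0.0416667⌋ = 0 → a.

MI63ma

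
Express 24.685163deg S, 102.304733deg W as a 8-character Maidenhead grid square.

DG85uh35

Add 180° to longitude and 90° to latitude: 77.69527, 65.31484.
Field (20°×10°, letters A–R): 77.69527/20 → 3 → D, 65.31484/10 → 6 → G; chars DG.
Square (2°×1°, digits 0–9): 17.69527/2 → 8, 5.31484/1 → 5; chars 85.
Subsquare (5′×2.5′, letters a–x): 1.69527/0.0833333 → 20 → u, 0.31484/0.0416667 → 7 → h; chars uh.
Extended square (30″×15″, digits 0–9): 0.02860/0.00833333 → 3, 0.02317/0.00416667 → 5; chars 35.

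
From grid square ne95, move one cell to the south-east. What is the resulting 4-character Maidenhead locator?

Longitude square 9; +1 → 10, wraps to 0, carry into field.
Longitude field N = 13; +1 → 14 = O.
Latitude square 5; −1 → 4.

OE04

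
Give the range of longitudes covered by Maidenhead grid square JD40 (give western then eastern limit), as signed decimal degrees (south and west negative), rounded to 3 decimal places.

8.000, 10.000

Field J=9, D=3: +9·20° lon, +3·10° lat → SW at lon 0°, lat -60°.
Square 4, 0: +4·2° lon, +0·1° lat → SW at lon 8°, lat -60°.
Cell spans 2° lon × 1° lat.
west 8.000, east 10.000.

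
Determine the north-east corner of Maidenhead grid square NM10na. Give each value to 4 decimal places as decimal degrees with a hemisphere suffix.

30.0417° N, 83.1667° E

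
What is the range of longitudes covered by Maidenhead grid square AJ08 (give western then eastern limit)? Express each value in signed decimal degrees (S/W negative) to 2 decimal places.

-180.00, -178.00

Field A=0, J=9: +0·20° lon, +9·10° lat → SW at lon -180°, lat 0°.
Square 0, 8: +0·2° lon, +8·1° lat → SW at lon -180°, lat 8°.
Cell spans 2° lon × 1° lat.
west -180.00, east -178.00.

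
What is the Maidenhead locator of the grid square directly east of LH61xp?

Longitude subsquare x = 23; +1 → 24, wraps to 0 = a, carry into square.
Longitude square 6; +1 → 7.
The latitude characters are unchanged.

LH71ap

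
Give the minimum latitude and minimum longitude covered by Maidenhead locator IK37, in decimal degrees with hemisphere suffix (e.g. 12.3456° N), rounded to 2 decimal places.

17.00° N, 14.00° W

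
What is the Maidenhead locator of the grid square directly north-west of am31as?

AM21xt

Longitude subsquare a = 0; −1 → -1, wraps to 23 = x, carry into square.
Longitude square 3; −1 → 2.
Latitude subsquare s = 18; +1 → 19 = t.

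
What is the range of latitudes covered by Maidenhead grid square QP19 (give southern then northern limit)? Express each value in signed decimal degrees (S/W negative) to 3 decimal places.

69.000, 70.000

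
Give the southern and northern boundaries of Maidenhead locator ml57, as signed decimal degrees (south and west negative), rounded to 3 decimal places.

Field M=12, L=11: +12·20° lon, +11·10° lat → SW at lon 60°, lat 20°.
Square 5, 7: +5·2° lon, +7·1° lat → SW at lon 70°, lat 27°.
Cell spans 2° lon × 1° lat.
south 27.000, north 28.000.

27.000, 28.000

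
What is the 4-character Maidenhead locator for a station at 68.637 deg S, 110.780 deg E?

OC51

Shift to the Maidenhead origin (180°W, 90°S): lon 290.78, lat 21.36.
Field: 290.78/20 → 14 → O, 21.36/10 → 2 → C; chars OC.
Square: 10.78/2 → 5, 1.36/1 → 1; chars 51.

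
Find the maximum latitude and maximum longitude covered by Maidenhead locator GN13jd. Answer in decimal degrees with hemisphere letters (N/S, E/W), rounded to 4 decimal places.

43.1667° N, 57.1667° W

Field G=6, N=13: +6·20° lon, +13·10° lat → SW at lon -60°, lat 40°.
Square 1, 3: +1·2° lon, +3·1° lat → SW at lon -58°, lat 43°.
Subsquare j=9, d=3: +9·0.0833333° lon, +3·0.0416667° lat → SW at lon -57.25°, lat 43.125°.
Cell spans 0.0833333° lon × 0.0416667° lat. NE corner is SW corner plus one full cell.
latitude 43.1667° N, longitude 57.1667° W.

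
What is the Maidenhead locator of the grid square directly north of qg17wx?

QG18wa

Latitude subsquare x = 23; +1 → 24, wraps to 0 = a, carry into square.
Latitude square 7; +1 → 8.
The longitude characters are unchanged.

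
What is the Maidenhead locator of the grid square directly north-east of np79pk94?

NP79qk05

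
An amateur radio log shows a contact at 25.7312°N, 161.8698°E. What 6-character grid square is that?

RL05wr

Shift to the Maidenhead origin (180°W, 90°S): lon 341.8698, lat 115.7312.
Field: lon ⌊341.8698/20⌋ = 17 → R; lat ⌊115.7312/10⌋ = 11 → L.
Square: lon ⌊1.8698/2⌋ = 0; lat ⌊5.7312/1⌋ = 5.
Subsquare: lon ⌊1.8698/0.0833333⌋ = 22 → w; lat ⌊0.7312/0.0416667⌋ = 17 → r.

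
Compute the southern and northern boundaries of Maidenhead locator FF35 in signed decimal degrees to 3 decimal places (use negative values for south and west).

Field F=5, F=5: +5·20° lon, +5·10° lat → SW at lon -80°, lat -40°.
Square 3, 5: +3·2° lon, +5·1° lat → SW at lon -74°, lat -35°.
Cell spans 2° lon × 1° lat.
south -35.000, north -34.000.

-35.000, -34.000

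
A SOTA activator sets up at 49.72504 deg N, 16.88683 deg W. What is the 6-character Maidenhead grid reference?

IN19nr

Add 180° to longitude and 90° to latitude: 163.1132, 139.7250.
Field (20°×10°, letters A–R): 163.1132/20 → 8 → I, 139.7250/10 → 13 → N; chars IN.
Square (2°×1°, digits 0–9): 3.1132/2 → 1, 9.7250/1 → 9; chars 19.
Subsquare (5′×2.5′, letters a–x): 1.1132/0.0833333 → 13 → n, 0.7250/0.0416667 → 17 → r; chars nr.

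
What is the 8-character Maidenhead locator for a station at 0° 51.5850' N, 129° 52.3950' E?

PJ40wu46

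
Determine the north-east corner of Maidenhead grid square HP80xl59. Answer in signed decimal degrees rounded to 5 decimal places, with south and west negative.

60.50000, -22.03333

Field H=7, P=15: +7·20° lon, +15·10° lat → SW at lon -40°, lat 60°.
Square 8, 0: +8·2° lon, +0·1° lat → SW at lon -24°, lat 60°.
Subsquare x=23, l=11: +23·0.0833333° lon, +11·0.0416667° lat → SW at lon -22.0833°, lat 60.4583°.
Extended square 5, 9: +5·0.00833333° lon, +9·0.00416667° lat → SW at lon -22.0417°, lat 60.4958°.
Cell spans 0.00833333° lon × 0.00416667° lat. NE corner is SW corner plus one full cell.
latitude 60.50000, longitude -22.03333.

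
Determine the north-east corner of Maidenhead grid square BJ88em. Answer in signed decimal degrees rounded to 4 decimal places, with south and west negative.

8.5417, -143.5833

Field B=1, J=9: +1·20° lon, +9·10° lat → SW at lon -160°, lat 0°.
Square 8, 8: +8·2° lon, +8·1° lat → SW at lon -144°, lat 8°.
Subsquare e=4, m=12: +4·0.0833333° lon, +12·0.0416667° lat → SW at lon -143.667°, lat 8.5°.
Cell spans 0.0833333° lon × 0.0416667° lat. NE corner is SW corner plus one full cell.
latitude 8.5417, longitude -143.5833.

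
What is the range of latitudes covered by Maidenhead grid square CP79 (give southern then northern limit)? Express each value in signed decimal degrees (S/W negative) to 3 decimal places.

Field C=2, P=15: +2·20° lon, +15·10° lat → SW at lon -140°, lat 60°.
Square 7, 9: +7·2° lon, +9·1° lat → SW at lon -126°, lat 69°.
Cell spans 2° lon × 1° lat.
south 69.000, north 70.000.

69.000, 70.000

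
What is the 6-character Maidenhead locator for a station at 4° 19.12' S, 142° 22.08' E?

QI15eq

Offset from 180°W / 90°S: lon 322.3680°, lat 85.6813°.
Field: 322.3680/20 → 16 → Q, 85.6813/10 → 8 → I; chars QI.
Square: 2.3680/2 → 1, 5.6813/1 → 5; chars 15.
Subsquare: 0.3680/0.0833333 → 4 → e, 0.6813/0.0416667 → 16 → q; chars eq.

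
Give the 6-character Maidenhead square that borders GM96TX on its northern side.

Latitude subsquare x = 23; +1 → 24, wraps to 0 = a, carry into square.
Latitude square 6; +1 → 7.
The longitude characters are unchanged.

GM97ta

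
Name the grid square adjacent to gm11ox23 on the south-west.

GM11ox12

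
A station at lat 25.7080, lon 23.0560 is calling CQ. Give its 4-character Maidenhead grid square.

KL15

Offset from 180°W / 90°S: lon 203.06°, lat 115.71°.
Field: 203.06/20 → 10 → K, 115.71/10 → 11 → L; chars KL.
Square: 3.06/2 → 1, 5.71/1 → 5; chars 15.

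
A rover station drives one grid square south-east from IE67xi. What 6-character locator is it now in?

IE77ah

Longitude subsquare x = 23; +1 → 24, wraps to 0 = a, carry into square.
Longitude square 6; +1 → 7.
Latitude subsquare i = 8; −1 → 7 = h.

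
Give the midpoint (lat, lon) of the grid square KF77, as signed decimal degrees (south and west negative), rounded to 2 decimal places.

-32.50, 35.00

Field K=10, F=5: +10·20° lon, +5·10° lat → SW at lon 20°, lat -40°.
Square 7, 7: +7·2° lon, +7·1° lat → SW at lon 34°, lat -33°.
Cell spans 2° lon × 1° lat. Centre is SW corner plus half of each.
latitude -32.50, longitude 35.00.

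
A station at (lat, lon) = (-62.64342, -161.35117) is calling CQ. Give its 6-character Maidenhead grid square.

Offset from 180°W / 90°S: lon 18.6488°, lat 27.3566°.
Field: lon ⌊18.6488/20⌋ = 0 → A; lat ⌊27.3566/10⌋ = 2 → C.
Square: lon ⌊18.6488/2⌋ = 9; lat ⌊7.3566/1⌋ = 7.
Subsquare: lon ⌊0.6488/0.0833333⌋ = 7 → h; lat ⌊0.3566/0.0416667⌋ = 8 → i.

AC97hi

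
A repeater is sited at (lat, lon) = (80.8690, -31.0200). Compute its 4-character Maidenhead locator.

Offset from 180°W / 90°S: lon 148.98°, lat 170.87°.
Field: 148.98/20 → 7 → H, 170.87/10 → 17 → R; chars HR.
Square: 8.98/2 → 4, 0.87/1 → 0; chars 40.

HR40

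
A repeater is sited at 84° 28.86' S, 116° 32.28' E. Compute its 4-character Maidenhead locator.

OA85

Add 180° to longitude and 90° to latitude: 296.54, 5.52.
Field: lon ⌊296.54/20⌋ = 14 → O; lat ⌊5.52/10⌋ = 0 → A.
Square: lon ⌊16.54/2⌋ = 8; lat ⌊5.52/1⌋ = 5.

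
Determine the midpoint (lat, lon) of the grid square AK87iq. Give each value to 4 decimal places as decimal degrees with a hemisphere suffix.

17.6875° N, 163.2917° W

Field A=0, K=10: +0·20° lon, +10·10° lat → SW at lon -180°, lat 10°.
Square 8, 7: +8·2° lon, +7·1° lat → SW at lon -164°, lat 17°.
Subsquare i=8, q=16: +8·0.0833333° lon, +16·0.0416667° lat → SW at lon -163.333°, lat 17.6667°.
Cell spans 0.0833333° lon × 0.0416667° lat. Centre is SW corner plus half of each.
latitude 17.6875° N, longitude 163.2917° W.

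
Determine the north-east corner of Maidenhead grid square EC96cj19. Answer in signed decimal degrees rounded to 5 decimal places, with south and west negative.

Field E=4, C=2: +4·20° lon, +2·10° lat → SW at lon -100°, lat -70°.
Square 9, 6: +9·2° lon, +6·1° lat → SW at lon -82°, lat -64°.
Subsquare c=2, j=9: +2·0.0833333° lon, +9·0.0416667° lat → SW at lon -81.8333°, lat -63.625°.
Extended square 1, 9: +1·0.00833333° lon, +9·0.00416667° lat → SW at lon -81.825°, lat -63.5875°.
Cell spans 0.00833333° lon × 0.00416667° lat. NE corner is SW corner plus one full cell.
latitude -63.58333, longitude -81.81667.

-63.58333, -81.81667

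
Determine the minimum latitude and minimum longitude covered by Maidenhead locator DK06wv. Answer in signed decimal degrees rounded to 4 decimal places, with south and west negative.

16.8750, -118.1667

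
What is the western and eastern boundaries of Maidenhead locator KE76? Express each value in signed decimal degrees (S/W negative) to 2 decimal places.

Field K=10, E=4: +10·20° lon, +4·10° lat → SW at lon 20°, lat -50°.
Square 7, 6: +7·2° lon, +6·1° lat → SW at lon 34°, lat -44°.
Cell spans 2° lon × 1° lat.
west 34.00, east 36.00.

34.00, 36.00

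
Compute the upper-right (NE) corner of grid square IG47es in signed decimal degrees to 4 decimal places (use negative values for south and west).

-22.2083, -11.5833

Field I=8, G=6: +8·20° lon, +6·10° lat → SW at lon -20°, lat -30°.
Square 4, 7: +4·2° lon, +7·1° lat → SW at lon -12°, lat -23°.
Subsquare e=4, s=18: +4·0.0833333° lon, +18·0.0416667° lat → SW at lon -11.6667°, lat -22.25°.
Cell spans 0.0833333° lon × 0.0416667° lat. NE corner is SW corner plus one full cell.
latitude -22.2083, longitude -11.5833.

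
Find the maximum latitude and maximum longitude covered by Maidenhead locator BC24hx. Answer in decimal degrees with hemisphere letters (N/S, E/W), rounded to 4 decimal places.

65.0000° S, 155.3333° W

Field B=1, C=2: +1·20° lon, +2·10° lat → SW at lon -160°, lat -70°.
Square 2, 4: +2·2° lon, +4·1° lat → SW at lon -156°, lat -66°.
Subsquare h=7, x=23: +7·0.0833333° lon, +23·0.0416667° lat → SW at lon -155.417°, lat -65.0417°.
Cell spans 0.0833333° lon × 0.0416667° lat. NE corner is SW corner plus one full cell.
latitude 65.0000° S, longitude 155.3333° W.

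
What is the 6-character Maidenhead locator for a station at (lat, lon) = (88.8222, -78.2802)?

FR08ut

Add 180° to longitude and 90° to latitude: 101.7198, 178.8222.
Field: lon ⌊101.7198/20⌋ = 5 → F; lat ⌊178.8222/10⌋ = 17 → R.
Square: lon ⌊1.7198/2⌋ = 0; lat ⌊8.8222/1⌋ = 8.
Subsquare: lon ⌊1.7198/0.0833333⌋ = 20 → u; lat ⌊0.8222/0.0416667⌋ = 19 → t.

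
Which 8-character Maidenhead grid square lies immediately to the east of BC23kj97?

Longitude extended square 9; +1 → 10, wraps to 0, carry into subsquare.
Longitude subsquare k = 10; +1 → 11 = l.
The latitude characters are unchanged.

BC23lj07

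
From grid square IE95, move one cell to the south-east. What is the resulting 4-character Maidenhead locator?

JE04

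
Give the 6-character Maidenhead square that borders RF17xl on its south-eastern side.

RF27ak

Longitude subsquare x = 23; +1 → 24, wraps to 0 = a, carry into square.
Longitude square 1; +1 → 2.
Latitude subsquare l = 11; −1 → 10 = k.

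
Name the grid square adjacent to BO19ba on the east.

Longitude subsquare b = 1; +1 → 2 = c.
The latitude characters are unchanged.

BO19ca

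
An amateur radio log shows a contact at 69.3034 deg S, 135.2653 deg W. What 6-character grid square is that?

CC20iq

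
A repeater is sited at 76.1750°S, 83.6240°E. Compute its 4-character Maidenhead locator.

Offset from 180°W / 90°S: lon 263.62°, lat 13.83°.
Field: lon ⌊263.62/20⌋ = 13 → N; lat ⌊13.83/10⌋ = 1 → B.
Square: lon ⌊3.62/2⌋ = 1; lat ⌊3.83/1⌋ = 3.

NB13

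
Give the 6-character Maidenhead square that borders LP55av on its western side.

LP45xv

Longitude subsquare a = 0; −1 → -1, wraps to 23 = x, carry into square.
Longitude square 5; −1 → 4.
The latitude characters are unchanged.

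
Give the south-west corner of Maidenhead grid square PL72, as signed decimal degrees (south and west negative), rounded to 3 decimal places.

Field P=15, L=11: +15·20° lon, +11·10° lat → SW at lon 120°, lat 20°.
Square 7, 2: +7·2° lon, +2·1° lat → SW at lon 134°, lat 22°.
latitude 22.000, longitude 134.000.

22.000, 134.000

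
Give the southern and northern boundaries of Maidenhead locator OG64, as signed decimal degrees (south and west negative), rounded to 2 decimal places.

-26.00, -25.00

Field O=14, G=6: +14·20° lon, +6·10° lat → SW at lon 100°, lat -30°.
Square 6, 4: +6·2° lon, +4·1° lat → SW at lon 112°, lat -26°.
Cell spans 2° lon × 1° lat.
south -26.00, north -25.00.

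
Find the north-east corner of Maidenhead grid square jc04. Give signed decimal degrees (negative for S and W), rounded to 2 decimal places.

-65.00, 2.00

Field J=9, C=2: +9·20° lon, +2·10° lat → SW at lon 0°, lat -70°.
Square 0, 4: +0·2° lon, +4·1° lat → SW at lon 0°, lat -66°.
Cell spans 2° lon × 1° lat. NE corner is SW corner plus one full cell.
latitude -65.00, longitude 2.00.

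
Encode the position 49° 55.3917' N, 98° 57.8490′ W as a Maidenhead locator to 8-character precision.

Shift to the Maidenhead origin (180°W, 90°S): lon 81.03585, lat 139.92319.
Field: 81.03585/20 → 4 → E, 139.92319/10 → 13 → N; chars EN.
Square: 1.03585/2 → 0, 9.92319/1 → 9; chars 09.
Subsquare: 1.03585/0.0833333 → 12 → m, 0.92319/0.0416667 → 22 → w; chars mw.
Extended square: 0.03585/0.00833333 → 4, 0.00653/0.00416667 → 1; chars 41.

EN09mw41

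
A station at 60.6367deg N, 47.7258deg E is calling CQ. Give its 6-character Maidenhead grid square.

LP30up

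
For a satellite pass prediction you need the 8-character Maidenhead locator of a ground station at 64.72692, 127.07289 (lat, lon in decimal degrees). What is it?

Add 180° to longitude and 90° to latitude: 307.07289, 154.72692.
Field: lon ⌊307.07289/20⌋ = 15 → P; lat ⌊154.72692/10⌋ = 15 → P.
Square: lon ⌊7.07289/2⌋ = 3; lat ⌊4.72692/1⌋ = 4.
Subsquare: lon ⌊1.07289/0.0833333⌋ = 12 → m; lat ⌊0.72692/0.0416667⌋ = 17 → r.
Extended square: lon ⌊0.07289/0.00833333⌋ = 8; lat ⌊0.01859/0.00416667⌋ = 4.

PP34mr84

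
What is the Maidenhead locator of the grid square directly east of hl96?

IL06

Longitude square 9; +1 → 10, wraps to 0, carry into field.
Longitude field H = 7; +1 → 8 = I.
The latitude characters are unchanged.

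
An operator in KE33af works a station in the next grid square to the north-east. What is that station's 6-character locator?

Longitude subsquare a = 0; +1 → 1 = b.
Latitude subsquare f = 5; +1 → 6 = g.

KE33bg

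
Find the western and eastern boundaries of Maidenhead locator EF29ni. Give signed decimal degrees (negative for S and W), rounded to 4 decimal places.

Field E=4, F=5: +4·20° lon, +5·10° lat → SW at lon -100°, lat -40°.
Square 2, 9: +2·2° lon, +9·1° lat → SW at lon -96°, lat -31°.
Subsquare n=13, i=8: +13·0.0833333° lon, +8·0.0416667° lat → SW at lon -94.9167°, lat -30.6667°.
Cell spans 0.0833333° lon × 0.0416667° lat.
west -94.9167, east -94.8333.

-94.9167, -94.8333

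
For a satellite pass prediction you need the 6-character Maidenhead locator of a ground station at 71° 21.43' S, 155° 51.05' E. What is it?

QB78wp

Shift to the Maidenhead origin (180°W, 90°S): lon 335.8508, lat 18.6428.
Field: 335.8508/20 → 16 → Q, 18.6428/10 → 1 → B; chars QB.
Square: 15.8508/2 → 7, 8.6428/1 → 8; chars 78.
Subsquare: 1.8508/0.0833333 → 22 → w, 0.6428/0.0416667 → 15 → p; chars wp.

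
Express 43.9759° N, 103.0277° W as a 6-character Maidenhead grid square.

DN83lx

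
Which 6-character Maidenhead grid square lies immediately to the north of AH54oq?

AH54or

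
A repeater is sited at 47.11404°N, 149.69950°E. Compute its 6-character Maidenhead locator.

Add 180° to longitude and 90° to latitude: 329.6995, 137.1140.
Field (20°×10°, letters A–R): 329.6995/20 → 16 → Q, 137.1140/10 → 13 → N; chars QN.
Square (2°×1°, digits 0–9): 9.6995/2 → 4, 7.1140/1 → 7; chars 47.
Subsquare (5′×2.5′, letters a–x): 1.6995/0.0833333 → 20 → u, 0.1140/0.0416667 → 2 → c; chars uc.

QN47uc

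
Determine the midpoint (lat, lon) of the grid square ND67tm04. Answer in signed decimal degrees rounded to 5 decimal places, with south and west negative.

Field N=13, D=3: +13·20° lon, +3·10° lat → SW at lon 80°, lat -60°.
Square 6, 7: +6·2° lon, +7·1° lat → SW at lon 92°, lat -53°.
Subsquare t=19, m=12: +19·0.0833333° lon, +12·0.0416667° lat → SW at lon 93.5833°, lat -52.5°.
Extended square 0, 4: +0·0.00833333° lon, +4·0.00416667° lat → SW at lon 93.5833°, lat -52.4833°.
Cell spans 0.00833333° lon × 0.00416667° lat. Centre is SW corner plus half of each.
latitude -52.48125, longitude 93.58750.

-52.48125, 93.58750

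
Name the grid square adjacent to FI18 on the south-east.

FI27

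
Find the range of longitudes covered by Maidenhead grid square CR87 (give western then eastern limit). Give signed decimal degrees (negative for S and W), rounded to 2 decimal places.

-124.00, -122.00

Field C=2, R=17: +2·20° lon, +17·10° lat → SW at lon -140°, lat 80°.
Square 8, 7: +8·2° lon, +7·1° lat → SW at lon -124°, lat 87°.
Cell spans 2° lon × 1° lat.
west -124.00, east -122.00.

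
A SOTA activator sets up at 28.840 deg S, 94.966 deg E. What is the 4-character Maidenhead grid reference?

NG71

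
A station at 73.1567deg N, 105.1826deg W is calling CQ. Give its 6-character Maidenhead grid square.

DQ73jd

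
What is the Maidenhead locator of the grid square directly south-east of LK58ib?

LK58ja

Longitude subsquare i = 8; +1 → 9 = j.
Latitude subsquare b = 1; −1 → 0 = a.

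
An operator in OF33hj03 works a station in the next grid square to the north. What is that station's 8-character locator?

Latitude extended square 3; +1 → 4.
The longitude characters are unchanged.

OF33hj04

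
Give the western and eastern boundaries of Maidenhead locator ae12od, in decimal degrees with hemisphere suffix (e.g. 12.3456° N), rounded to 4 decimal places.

Field A=0, E=4: +0·20° lon, +4·10° lat → SW at lon -180°, lat -50°.
Square 1, 2: +1·2° lon, +2·1° lat → SW at lon -178°, lat -48°.
Subsquare o=14, d=3: +14·0.0833333° lon, +3·0.0416667° lat → SW at lon -176.833°, lat -47.875°.
Cell spans 0.0833333° lon × 0.0416667° lat.
west 176.8333° W, east 176.7500° W.

176.8333° W, 176.7500° W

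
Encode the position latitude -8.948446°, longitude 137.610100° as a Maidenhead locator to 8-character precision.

Offset from 180°W / 90°S: lon 317.61010°, lat 81.05155°.
Field: 317.61010/20 → 15 → P, 81.05155/10 → 8 → I; chars PI.
Square: 17.61010/2 → 8, 1.05155/1 → 1; chars 81.
Subsquare: 1.61010/0.0833333 → 19 → t, 0.05155/0.0416667 → 1 → b; chars tb.
Extended square: 0.02677/0.00833333 → 3, 0.00989/0.00416667 → 2; chars 32.

PI81tb32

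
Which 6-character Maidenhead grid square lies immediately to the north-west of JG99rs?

JG99qt

Longitude subsquare r = 17; −1 → 16 = q.
Latitude subsquare s = 18; +1 → 19 = t.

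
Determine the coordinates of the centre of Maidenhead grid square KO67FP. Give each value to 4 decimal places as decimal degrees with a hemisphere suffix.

57.6458° N, 32.4583° E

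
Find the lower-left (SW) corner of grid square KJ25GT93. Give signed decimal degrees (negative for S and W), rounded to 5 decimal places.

5.80417, 24.57500

Field K=10, J=9: +10·20° lon, +9·10° lat → SW at lon 20°, lat 0°.
Square 2, 5: +2·2° lon, +5·1° lat → SW at lon 24°, lat 5°.
Subsquare g=6, t=19: +6·0.0833333° lon, +19·0.0416667° lat → SW at lon 24.5°, lat 5.79167°.
Extended square 9, 3: +9·0.00833333° lon, +3·0.00416667° lat → SW at lon 24.575°, lat 5.80417°.
latitude 5.80417, longitude 24.57500.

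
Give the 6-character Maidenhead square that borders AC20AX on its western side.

Longitude subsquare a = 0; −1 → -1, wraps to 23 = x, carry into square.
Longitude square 2; −1 → 1.
The latitude characters are unchanged.

AC10xx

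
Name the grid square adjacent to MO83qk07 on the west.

Longitude extended square 0; −1 → -1, wraps to 9, carry into subsquare.
Longitude subsquare q = 16; −1 → 15 = p.
The latitude characters are unchanged.

MO83pk97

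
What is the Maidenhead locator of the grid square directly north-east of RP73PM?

RP73qn

Longitude subsquare p = 15; +1 → 16 = q.
Latitude subsquare m = 12; +1 → 13 = n.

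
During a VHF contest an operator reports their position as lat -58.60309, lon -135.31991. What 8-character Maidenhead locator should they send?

Add 180° to longitude and 90° to latitude: 44.68009, 31.39691.
Field (20°×10°, letters A–R): 44.68009/20 → 2 → C, 31.39691/10 → 3 → D; chars CD.
Square (2°×1°, digits 0–9): 4.68009/2 → 2, 1.39691/1 → 1; chars 21.
Subsquare (5′×2.5′, letters a–x): 0.68009/0.0833333 → 8 → i, 0.39691/0.0416667 → 9 → j; chars ij.
Extended square (30″×15″, digits 0–9): 0.01342/0.00833333 → 1, 0.02191/0.00416667 → 5; chars 15.

CD21ij15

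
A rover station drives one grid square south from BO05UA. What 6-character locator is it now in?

BO04ux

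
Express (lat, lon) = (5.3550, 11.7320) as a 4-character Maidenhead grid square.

JJ55

Add 180° to longitude and 90° to latitude: 191.73, 95.36.
Field: lon ⌊191.73/20⌋ = 9 → J; lat ⌊95.36/10⌋ = 9 → J.
Square: lon ⌊11.73/2⌋ = 5; lat ⌊5.36/1⌋ = 5.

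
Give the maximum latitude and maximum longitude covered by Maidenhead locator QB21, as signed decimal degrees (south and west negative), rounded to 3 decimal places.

-78.000, 146.000

Field Q=16, B=1: +16·20° lon, +1·10° lat → SW at lon 140°, lat -80°.
Square 2, 1: +2·2° lon, +1·1° lat → SW at lon 144°, lat -79°.
Cell spans 2° lon × 1° lat. NE corner is SW corner plus one full cell.
latitude -78.000, longitude 146.000.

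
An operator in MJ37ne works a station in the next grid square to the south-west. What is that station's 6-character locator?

Longitude subsquare n = 13; −1 → 12 = m.
Latitude subsquare e = 4; −1 → 3 = d.

MJ37md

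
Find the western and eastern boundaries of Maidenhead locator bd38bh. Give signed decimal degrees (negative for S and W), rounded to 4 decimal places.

Field B=1, D=3: +1·20° lon, +3·10° lat → SW at lon -160°, lat -60°.
Square 3, 8: +3·2° lon, +8·1° lat → SW at lon -154°, lat -52°.
Subsquare b=1, h=7: +1·0.0833333° lon, +7·0.0416667° lat → SW at lon -153.917°, lat -51.7083°.
Cell spans 0.0833333° lon × 0.0416667° lat.
west -153.9167, east -153.8333.

-153.9167, -153.8333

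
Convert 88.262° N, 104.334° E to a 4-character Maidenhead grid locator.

OR28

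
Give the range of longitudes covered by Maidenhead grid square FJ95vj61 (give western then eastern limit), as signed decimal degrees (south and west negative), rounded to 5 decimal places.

-60.20000, -60.19167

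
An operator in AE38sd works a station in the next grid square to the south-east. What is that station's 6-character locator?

AE38tc

Longitude subsquare s = 18; +1 → 19 = t.
Latitude subsquare d = 3; −1 → 2 = c.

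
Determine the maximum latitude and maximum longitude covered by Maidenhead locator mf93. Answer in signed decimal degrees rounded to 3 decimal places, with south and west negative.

Field M=12, F=5: +12·20° lon, +5·10° lat → SW at lon 60°, lat -40°.
Square 9, 3: +9·2° lon, +3·1° lat → SW at lon 78°, lat -37°.
Cell spans 2° lon × 1° lat. NE corner is SW corner plus one full cell.
latitude -36.000, longitude 80.000.

-36.000, 80.000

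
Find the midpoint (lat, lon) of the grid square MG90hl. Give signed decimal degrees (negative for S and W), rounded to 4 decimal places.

Field M=12, G=6: +12·20° lon, +6·10° lat → SW at lon 60°, lat -30°.
Square 9, 0: +9·2° lon, +0·1° lat → SW at lon 78°, lat -30°.
Subsquare h=7, l=11: +7·0.0833333° lon, +11·0.0416667° lat → SW at lon 78.5833°, lat -29.5417°.
Cell spans 0.0833333° lon × 0.0416667° lat. Centre is SW corner plus half of each.
latitude -29.5208, longitude 78.6250.

-29.5208, 78.6250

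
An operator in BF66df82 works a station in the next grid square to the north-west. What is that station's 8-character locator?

BF66df73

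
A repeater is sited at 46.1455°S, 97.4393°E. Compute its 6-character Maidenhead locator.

NE83ru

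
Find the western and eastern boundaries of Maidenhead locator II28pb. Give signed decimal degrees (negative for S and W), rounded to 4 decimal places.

Field I=8, I=8: +8·20° lon, +8·10° lat → SW at lon -20°, lat -10°.
Square 2, 8: +2·2° lon, +8·1° lat → SW at lon -16°, lat -2°.
Subsquare p=15, b=1: +15·0.0833333° lon, +1·0.0416667° lat → SW at lon -14.75°, lat -1.95833°.
Cell spans 0.0833333° lon × 0.0416667° lat.
west -14.7500, east -14.6667.

-14.7500, -14.6667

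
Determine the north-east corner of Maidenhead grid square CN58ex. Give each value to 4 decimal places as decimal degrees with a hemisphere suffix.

Field C=2, N=13: +2·20° lon, +13·10° lat → SW at lon -140°, lat 40°.
Square 5, 8: +5·2° lon, +8·1° lat → SW at lon -130°, lat 48°.
Subsquare e=4, x=23: +4·0.0833333° lon, +23·0.0416667° lat → SW at lon -129.667°, lat 48.9583°.
Cell spans 0.0833333° lon × 0.0416667° lat. NE corner is SW corner plus one full cell.
latitude 49.0000° N, longitude 129.5833° W.

49.0000° N, 129.5833° W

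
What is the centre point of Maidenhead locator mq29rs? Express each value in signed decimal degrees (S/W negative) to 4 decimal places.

Field M=12, Q=16: +12·20° lon, +16·10° lat → SW at lon 60°, lat 70°.
Square 2, 9: +2·2° lon, +9·1° lat → SW at lon 64°, lat 79°.
Subsquare r=17, s=18: +17·0.0833333° lon, +18·0.0416667° lat → SW at lon 65.4167°, lat 79.75°.
Cell spans 0.0833333° lon × 0.0416667° lat. Centre is SW corner plus half of each.
latitude 79.7708, longitude 65.4583.

79.7708, 65.4583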